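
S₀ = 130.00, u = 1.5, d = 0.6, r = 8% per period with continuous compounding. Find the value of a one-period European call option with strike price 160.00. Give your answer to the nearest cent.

Risk-neutral probability p = (e^0.08 − 0.6)/(1.5 − 0.6) = 0.4833/0.9000 = 0.5370
Terminal stock prices: S_u = 195, S_d = 78
Terminal payoffs (S − K): max(35, 0) = 35, max(-82, 0) = 0
Node 0 (S = 130): V_0 = e^(−0.08)·[0.5370·35.0000 + 0.4630·0.0000] = 17.3495

17.35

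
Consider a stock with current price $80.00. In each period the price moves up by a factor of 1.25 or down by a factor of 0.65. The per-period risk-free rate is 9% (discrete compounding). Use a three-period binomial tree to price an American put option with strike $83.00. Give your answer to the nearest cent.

$10.74

Risk-neutral probability p = (1 + 0.09 − 0.65)/(1.25 − 0.65) = 0.4400/0.6000 = 0.7333
Terminal stock prices: S_uuu = 156.2, S_uud = 81.25, S_udd = 42.25, S_ddd = 21.97
Terminal payoffs (K − S): max(-73.25, 0) = 0, max(1.75, 0) = 1.75, max(40.75, 0) = 40.75, max(61.03, 0) = 61.03
Node uu (S = 125): continuation = 1/1.09·[0.7333·0.0000 + 0.2667·1.7500] = 0.4281; exercise value = 0.0000 ≤ continuation, so V_uu = 0.4281
Node ud (S = 65): continuation = 1/1.09·[0.7333·1.7500 + 0.2667·40.7500] = 11.1468; exercise value = 18.0000 > continuation, so V_ud = 18.0000 (exercise)
Node dd (S = 33.8): continuation = 1/1.09·[0.7333·40.7500 + 0.2667·61.0300] = 42.3468; exercise value = 49.2000 > continuation, so V_dd = 49.2000 (exercise)
Node u (S = 100): continuation = 1/1.09·[0.7333·0.4281 + 0.2667·18.0000] = 4.6917; exercise value = 0.0000 ≤ continuation, so V_u = 4.6917
Node d (S = 52): continuation = 1/1.09·[0.7333·18.0000 + 0.2667·49.2000] = 24.1468; exercise value = 31.0000 > continuation, so V_d = 31.0000 (exercise)
Node 0 (S = 80): continuation = 1/1.09·[0.7333·4.6917 + 0.2667·31.0000] = 10.7406; exercise value = 3.0000 ≤ continuation, so V_0 = 10.7406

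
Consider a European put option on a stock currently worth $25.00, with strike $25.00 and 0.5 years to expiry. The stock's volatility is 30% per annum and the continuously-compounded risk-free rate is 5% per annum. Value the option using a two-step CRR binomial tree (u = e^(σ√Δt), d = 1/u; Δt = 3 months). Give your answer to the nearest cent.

$1.55

CRR parameters: u = e^(σ√Δt) = e^(0.3·√0.25) = 1.1618, d = 1/u = 0.8607
Per-period rate: rΔt = 0.05·0.25 = 0.0125, so R = e^0.0125 = 1.0126
Risk-neutral probability p = (e^0.0125 − 0.8607)/(1.1618 − 0.8607) = 0.1519/0.3011 = 0.5043
Terminal stock prices: S_uu = 33.75, S_ud = 25, S_dd = 18.52
Terminal payoffs (K − S): max(-8.746, 0) = 0, max(0, 0) = 0, max(6.48, 0) = 6.48
Node u (S = 29.05): V_u = e^(−0.0125)·[0.5043·0.0000 + 0.4957·0.0000] = 0.0000
Node d (S = 21.52): V_d = e^(−0.0125)·[0.5043·0.0000 + 0.4957·6.4795] = 3.1717
Node 0 (S = 25): V_0 = e^(−0.0125)·[0.5043·0.0000 + 0.4957·3.1717] = 1.5526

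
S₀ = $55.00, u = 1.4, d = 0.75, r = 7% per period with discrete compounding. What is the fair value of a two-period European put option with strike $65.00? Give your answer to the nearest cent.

$10.83

Risk-neutral probability p = (1 + 0.07 − 0.75)/(1.4 − 0.75) = 0.3200/0.6500 = 0.4923
Terminal stock prices: S_uu = 107.8, S_ud = 57.75, S_dd = 30.94
Terminal payoffs (K − S): max(-42.8, 0) = 0, max(7.25, 0) = 7.25, max(34.06, 0) = 34.06
Node u (S = 77): V_u = 1/1.07·[0.4923·0.0000 + 0.5077·7.2500] = 3.4400
Node d (S = 41.25): V_d = 1/1.07·[0.4923·7.2500 + 0.5077·34.0625] = 19.4977
Node 0 (S = 55): V_0 = 1/1.07·[0.4923·3.4400 + 0.5077·19.4977] = 10.8340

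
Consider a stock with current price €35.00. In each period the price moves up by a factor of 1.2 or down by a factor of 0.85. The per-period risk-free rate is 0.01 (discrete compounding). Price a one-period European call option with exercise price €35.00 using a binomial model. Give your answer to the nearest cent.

€3.17

Risk-neutral probability p = (1 + 0.01 − 0.85)/(1.2 − 0.85) = 0.1600/0.3500 = 0.4571
Terminal stock prices: S_u = 42, S_d = 29.75
Terminal payoffs (S − K): max(7, 0) = 7, max(-5.25, 0) = 0
Node 0 (S = 35): V_0 = 1/1.01·[0.4571·7.0000 + 0.5429·0.0000] = 3.1683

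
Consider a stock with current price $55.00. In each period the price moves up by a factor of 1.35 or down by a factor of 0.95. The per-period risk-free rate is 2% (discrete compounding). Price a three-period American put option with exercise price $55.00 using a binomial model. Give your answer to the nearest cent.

Risk-neutral probability p = (1 + 0.02 − 0.95)/(1.35 − 0.95) = 0.0700/0.4000 = 0.1750
Terminal stock prices: S_uuu = 135.3, S_uud = 95.23, S_udd = 67.01, S_ddd = 47.16
Terminal payoffs (K − S): max(-80.32, 0) = 0, max(-40.23, 0) = 0, max(-12.01, 0) = 0, max(7.844, 0) = 7.844
Node uu (S = 100.2): continuation = 1/1.02·[0.1750·0.0000 + 0.8250·0.0000] = 0.0000; exercise value = 0.0000 ≤ continuation, so V_uu = 0.0000
Node ud (S = 70.54): continuation = 1/1.02·[0.1750·0.0000 + 0.8250·0.0000] = 0.0000; exercise value = 0.0000 ≤ continuation, so V_ud = 0.0000
Node dd (S = 49.64): continuation = 1/1.02·[0.1750·0.0000 + 0.8250·7.8444] = 6.3447; exercise value = 5.3625 ≤ continuation, so V_dd = 6.3447
Node u (S = 74.25): continuation = 1/1.02·[0.1750·0.0000 + 0.8250·0.0000] = 0.0000; exercise value = 0.0000 ≤ continuation, so V_u = 0.0000
Node d (S = 52.25): continuation = 1/1.02·[0.1750·0.0000 + 0.8250·6.3447] = 5.1318; exercise value = 2.7500 ≤ continuation, so V_d = 5.1318
Node 0 (S = 55): continuation = 1/1.02·[0.1750·0.0000 + 0.8250·5.1318] = 4.1507; exercise value = 0.0000 ≤ continuation, so V_0 = 4.1507

$4.15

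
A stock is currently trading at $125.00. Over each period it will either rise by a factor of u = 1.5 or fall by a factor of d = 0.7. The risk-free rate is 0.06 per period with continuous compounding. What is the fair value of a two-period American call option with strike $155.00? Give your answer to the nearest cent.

Risk-neutral probability p = (e^0.06 − 0.7)/(1.5 − 0.7) = 0.3618/0.8000 = 0.4523
Terminal stock prices: S_uu = 281.2, S_ud = 131.2, S_dd = 61.25
Terminal payoffs (S − K): max(126.2, 0) = 126.2, max(-23.75, 0) = 0, max(-93.75, 0) = 0
Node u (S = 187.5): continuation = e^(−0.06)·[0.4523·126.2500 + 0.5477·0.0000] = 53.7769; exercise value = 32.5000 ≤ continuation, so V_u = 53.7769
Node d (S = 87.5): continuation = e^(−0.06)·[0.4523·0.0000 + 0.5477·0.0000] = 0.0000; exercise value = 0.0000 ≤ continuation, so V_d = 0.0000
Node 0 (S = 125): continuation = e^(−0.06)·[0.4523·53.7769 + 0.5477·0.0000] = 22.9066; exercise value = 0.0000 ≤ continuation, so V_0 = 22.9066

$22.91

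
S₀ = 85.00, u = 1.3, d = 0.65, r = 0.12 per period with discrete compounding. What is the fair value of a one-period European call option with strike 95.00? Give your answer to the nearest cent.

Risk-neutral probability p = (1 + 0.12 − 0.65)/(1.3 − 0.65) = 0.4700/0.6500 = 0.7231
Terminal stock prices: S_u = 110.5, S_d = 55.25
Terminal payoffs (S − K): max(15.5, 0) = 15.5, max(-39.75, 0) = 0
Node 0 (S = 85): V_0 = 1/1.12·[0.7231·15.5000 + 0.2769·0.0000] = 10.0069

10.01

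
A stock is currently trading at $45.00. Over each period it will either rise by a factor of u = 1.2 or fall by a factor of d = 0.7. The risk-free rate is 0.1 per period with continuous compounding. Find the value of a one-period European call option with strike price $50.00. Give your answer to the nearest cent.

$2.93

Risk-neutral probability p = (e^0.1 − 0.7)/(1.2 − 0.7) = 0.4052/0.5000 = 0.8103
Terminal stock prices: S_u = 54, S_d = 31.5
Terminal payoffs (S − K): max(4, 0) = 4, max(-18.5, 0) = 0
Node 0 (S = 45): V_0 = e^(−0.1)·[0.8103·4.0000 + 0.1897·0.0000] = 2.9329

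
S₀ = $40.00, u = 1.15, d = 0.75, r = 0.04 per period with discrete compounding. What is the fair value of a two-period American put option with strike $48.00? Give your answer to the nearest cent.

Risk-neutral probability p = (1 + 0.04 − 0.75)/(1.15 − 0.75) = 0.2900/0.4000 = 0.7250
Terminal stock prices: S_uu = 52.9, S_ud = 34.5, S_dd = 22.5
Terminal payoffs (K − S): max(-4.9, 0) = 0, max(13.5, 0) = 13.5, max(25.5, 0) = 25.5
Node u (S = 46): continuation = 1/1.04·[0.7250·0.0000 + 0.2750·13.5000] = 3.5697; exercise value = 2.0000 ≤ continuation, so V_u = 3.5697
Node d (S = 30): continuation = 1/1.04·[0.7250·13.5000 + 0.2750·25.5000] = 16.1538; exercise value = 18.0000 > continuation, so V_d = 18.0000 (exercise)
Node 0 (S = 40): continuation = 1/1.04·[0.7250·3.5697 + 0.2750·18.0000] = 7.2481; exercise value = 8.0000 > continuation, so V_0 = 8.0000 (exercise)

$8.00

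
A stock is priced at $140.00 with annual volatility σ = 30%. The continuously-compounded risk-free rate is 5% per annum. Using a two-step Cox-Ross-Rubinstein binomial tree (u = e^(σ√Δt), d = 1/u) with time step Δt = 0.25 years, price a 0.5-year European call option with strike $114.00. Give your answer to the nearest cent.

CRR parameters: u = e^(σ√Δt) = e^(0.3·√0.25) = 1.1618, d = 1/u = 0.8607
Per-period rate: rΔt = 0.05·0.25 = 0.0125, so R = e^0.0125 = 1.0126
Risk-neutral probability p = (e^0.0125 − 0.8607)/(1.1618 − 0.8607) = 0.1519/0.3011 = 0.5043
Terminal stock prices: S_uu = 189, S_ud = 140, S_dd = 103.7
Terminal payoffs (S − K): max(74.98, 0) = 74.98, max(26, 0) = 26, max(-10.29, 0) = 0
Node u (S = 162.7): V_u = e^(−0.0125)·[0.5043·74.9802 + 0.4957·26.0000] = 50.0729
Node d (S = 120.5): V_d = e^(−0.0125)·[0.5043·26.0000 + 0.4957·0.0000] = 12.9500
Node 0 (S = 140): V_0 = e^(−0.0125)·[0.5043·50.0729 + 0.4957·12.9500] = 31.2792

$31.28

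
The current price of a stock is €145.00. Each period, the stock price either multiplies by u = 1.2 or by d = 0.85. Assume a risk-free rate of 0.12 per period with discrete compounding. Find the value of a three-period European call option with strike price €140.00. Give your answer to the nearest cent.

€47.01

Risk-neutral probability p = (1 + 0.12 − 0.85)/(1.2 − 0.85) = 0.2700/0.3500 = 0.7714
Terminal stock prices: S_uuu = 250.6, S_uud = 177.5, S_udd = 125.7, S_ddd = 89.05
Terminal payoffs (S − K): max(110.6, 0) = 110.6, max(37.48, 0) = 37.48, max(-14.29, 0) = 0, max(-50.95, 0) = 0
Node uu (S = 208.8): V_uu = 1/1.12·[0.7714·110.5600 + 0.2286·37.4800] = 83.8000
Node ud (S = 147.9): V_ud = 1/1.12·[0.7714·37.4800 + 0.2286·0.0000] = 25.8153
Node dd (S = 104.8): V_dd = 1/1.12·[0.7714·0.0000 + 0.2286·0.0000] = 0.0000
Node u (S = 174): V_u = 1/1.12·[0.7714·83.8000 + 0.2286·25.8153] = 62.9878
Node d (S = 123.2): V_d = 1/1.12·[0.7714·25.8153 + 0.2286·0.0000] = 17.7810
Node 0 (S = 145): V_0 = 1/1.12·[0.7714·62.9878 + 0.2286·17.7810] = 47.0132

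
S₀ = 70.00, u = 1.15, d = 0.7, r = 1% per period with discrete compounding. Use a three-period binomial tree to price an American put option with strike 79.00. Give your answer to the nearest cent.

16.03

Risk-neutral probability p = (1 + 0.01 − 0.7)/(1.15 − 0.7) = 0.3100/0.4500 = 0.6889
Terminal stock prices: S_uuu = 106.5, S_uud = 64.8, S_udd = 39.44, S_ddd = 24.01
Terminal payoffs (K − S): max(-27.46, 0) = 0, max(14.2, 0) = 14.2, max(39.56, 0) = 39.56, max(54.99, 0) = 54.99
Node uu (S = 92.57): continuation = 1/1.01·[0.6889·0.0000 + 0.3111·14.1975] = 4.3733; exercise value = 0.0000 ≤ continuation, so V_uu = 4.3733
Node ud (S = 56.35): continuation = 1/1.01·[0.6889·14.1975 + 0.3111·39.5550] = 21.8678; exercise value = 22.6500 > continuation, so V_ud = 22.6500 (exercise)
Node dd (S = 34.3): continuation = 1/1.01·[0.6889·39.5550 + 0.3111·54.9900] = 43.9178; exercise value = 44.7000 > continuation, so V_dd = 44.7000 (exercise)
Node u (S = 80.5): continuation = 1/1.01·[0.6889·4.3733 + 0.3111·22.6500] = 9.9598; exercise value = 0.0000 ≤ continuation, so V_u = 9.9598
Node d (S = 49): continuation = 1/1.01·[0.6889·22.6500 + 0.3111·44.7000] = 29.2178; exercise value = 30.0000 > continuation, so V_d = 30.0000 (exercise)
Node 0 (S = 70): continuation = 1/1.01·[0.6889·9.9598 + 0.3111·30.0000] = 16.0342; exercise value = 9.0000 ≤ continuation, so V_0 = 16.0342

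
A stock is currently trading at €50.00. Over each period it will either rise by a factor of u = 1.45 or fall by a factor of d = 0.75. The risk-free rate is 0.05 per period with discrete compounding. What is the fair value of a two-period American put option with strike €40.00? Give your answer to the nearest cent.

€3.52

Risk-neutral probability p = (1 + 0.05 − 0.75)/(1.45 − 0.75) = 0.3000/0.7000 = 0.4286
Terminal stock prices: S_uu = 105.1, S_ud = 54.38, S_dd = 28.12
Terminal payoffs (K − S): max(-65.12, 0) = 0, max(-14.38, 0) = 0, max(11.88, 0) = 11.88
Node u (S = 72.5): continuation = 1/1.05·[0.4286·0.0000 + 0.5714·0.0000] = 0.0000; exercise value = 0.0000 ≤ continuation, so V_u = 0.0000
Node d (S = 37.5): continuation = 1/1.05·[0.4286·0.0000 + 0.5714·11.8750] = 6.4626; exercise value = 2.5000 ≤ continuation, so V_d = 6.4626
Node 0 (S = 50): continuation = 1/1.05·[0.4286·0.0000 + 0.5714·6.4626] = 3.5171; exercise value = 0.0000 ≤ continuation, so V_0 = 3.5171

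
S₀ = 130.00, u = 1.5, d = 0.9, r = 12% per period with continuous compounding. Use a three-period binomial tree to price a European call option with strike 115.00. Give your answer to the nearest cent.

53.14

Risk-neutral probability p = (e^0.12 − 0.9)/(1.5 − 0.9) = 0.2275/0.6000 = 0.3792
Terminal stock prices: S_uuu = 438.8, S_uud = 263.2, S_udd = 158, S_ddd = 94.77
Terminal payoffs (S − K): max(323.8, 0) = 323.8, max(148.2, 0) = 148.2, max(42.95, 0) = 42.95, max(-20.23, 0) = 0
Node uu (S = 292.5): V_uu = e^(−0.12)·[0.3792·323.7500 + 0.6208·148.2500] = 190.5041
Node ud (S = 175.5): V_ud = e^(−0.12)·[0.3792·148.2500 + 0.6208·42.9500] = 73.5041
Node dd (S = 105.3): V_dd = e^(−0.12)·[0.3792·42.9500 + 0.6208·0.0000] = 14.4435
Node u (S = 195): V_u = e^(−0.12)·[0.3792·190.5041 + 0.6208·73.5041] = 104.5378
Node d (S = 117): V_d = e^(−0.12)·[0.3792·73.5041 + 0.6208·14.4435] = 32.6715
Node 0 (S = 130): V_0 = e^(−0.12)·[0.3792·104.5378 + 0.6208·32.6715] = 53.1446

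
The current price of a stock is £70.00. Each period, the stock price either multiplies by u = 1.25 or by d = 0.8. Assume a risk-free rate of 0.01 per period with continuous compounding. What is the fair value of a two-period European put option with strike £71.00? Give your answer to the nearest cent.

£7.79

Risk-neutral probability p = (e^0.01 − 0.8)/(1.25 − 0.8) = 0.2101/0.4500 = 0.4668
Terminal stock prices: S_uu = 109.4, S_ud = 70, S_dd = 44.8
Terminal payoffs (K − S): max(-38.38, 0) = 0, max(1, 0) = 1, max(26.2, 0) = 26.2
Node u (S = 87.5): V_u = e^(−0.01)·[0.4668·0.0000 + 0.5332·1.0000] = 0.5279
Node d (S = 56): V_d = e^(−0.01)·[0.4668·1.0000 + 0.5332·26.2000] = 14.2935
Node 0 (S = 70): V_0 = e^(−0.01)·[0.4668·0.5279 + 0.5332·14.2935] = 7.7898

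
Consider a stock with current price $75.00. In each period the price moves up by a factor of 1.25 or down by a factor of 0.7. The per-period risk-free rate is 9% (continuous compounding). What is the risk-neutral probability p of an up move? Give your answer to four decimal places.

p = 0.7167

Risk-neutral probability p = (e^0.09 − 0.7)/(1.25 − 0.7) = 0.3942/0.5500 = 0.7167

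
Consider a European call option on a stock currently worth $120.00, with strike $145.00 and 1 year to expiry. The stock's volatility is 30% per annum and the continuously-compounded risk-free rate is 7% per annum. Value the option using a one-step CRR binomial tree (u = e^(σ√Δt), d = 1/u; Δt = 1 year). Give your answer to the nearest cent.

CRR parameters: u = e^(σ√Δt) = e^(0.3·√1) = 1.3499, d = 1/u = 0.7408
Per-period rate: rΔt = 0.07·1 = 0.07, so R = e^0.07 = 1.0725
Risk-neutral probability p = (e^0.07 − 0.7408)/(1.3499 − 0.7408) = 0.3317/0.6090 = 0.5446
Terminal stock prices: S_u = 162, S_d = 88.9
Terminal payoffs (S − K): max(16.98, 0) = 16.98, max(-56.1, 0) = 0
Node 0 (S = 120): V_0 = e^(−0.07)·[0.5446·16.9831 + 0.4554·0.0000] = 8.6239

$8.62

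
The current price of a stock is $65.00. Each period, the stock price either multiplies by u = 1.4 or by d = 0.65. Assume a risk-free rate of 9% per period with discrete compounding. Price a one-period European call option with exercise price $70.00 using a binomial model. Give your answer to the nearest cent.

$11.30

Risk-neutral probability p = (1 + 0.09 − 0.65)/(1.4 − 0.65) = 0.4400/0.7500 = 0.5867
Terminal stock prices: S_u = 91, S_d = 42.25
Terminal payoffs (S − K): max(21, 0) = 21, max(-27.75, 0) = 0
Node 0 (S = 65): V_0 = 1/1.09·[0.5867·21.0000 + 0.4133·0.0000] = 11.3028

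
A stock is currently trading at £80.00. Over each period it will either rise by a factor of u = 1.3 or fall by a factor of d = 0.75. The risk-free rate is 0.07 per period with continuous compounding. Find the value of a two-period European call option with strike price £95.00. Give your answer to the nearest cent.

£12.02

Risk-neutral probability p = (e^0.07 − 0.75)/(1.3 − 0.75) = 0.3225/0.5500 = 0.5864
Terminal stock prices: S_uu = 135.2, S_ud = 78, S_dd = 45
Terminal payoffs (S − K): max(40.2, 0) = 40.2, max(-17, 0) = 0, max(-50, 0) = 0
Node u (S = 104): V_u = e^(−0.07)·[0.5864·40.2000 + 0.4136·0.0000] = 21.9788
Node d (S = 60): V_d = e^(−0.07)·[0.5864·0.0000 + 0.4136·0.0000] = 0.0000
Node 0 (S = 80): V_0 = e^(−0.07)·[0.5864·21.9788 + 0.4136·0.0000] = 12.0166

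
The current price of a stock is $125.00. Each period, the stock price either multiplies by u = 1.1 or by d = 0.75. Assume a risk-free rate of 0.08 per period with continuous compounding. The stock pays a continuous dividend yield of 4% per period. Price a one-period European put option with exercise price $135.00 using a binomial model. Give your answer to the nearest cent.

$6.44

Per-period risk-free factor R = e^0.08 = 1.0833; dividend-adjusted growth = e^(0.08−0.04) = 1.0408.
Risk-neutral probability p = (1.0408 − 0.75)/(1.1 − 0.75) = 0.2908/0.3500 = 0.8309
Terminal stock prices: S_u = 137.5, S_d = 93.75
Terminal payoffs (K − S): max(-2.5, 0) = 0, max(41.25, 0) = 41.25
Node 0 (S = 125): V_0 = e^(−0.08)·[0.8309·0.0000 + 0.1691·41.2500] = 6.4395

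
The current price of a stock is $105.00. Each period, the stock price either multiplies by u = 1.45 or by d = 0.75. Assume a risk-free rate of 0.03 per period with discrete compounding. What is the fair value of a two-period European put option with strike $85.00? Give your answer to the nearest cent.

$8.80

Risk-neutral probability p = (1 + 0.03 − 0.75)/(1.45 − 0.75) = 0.2800/0.7000 = 0.4000
Terminal stock prices: S_uu = 220.8, S_ud = 114.2, S_dd = 59.06
Terminal payoffs (K − S): max(-135.8, 0) = 0, max(-29.19, 0) = 0, max(25.94, 0) = 25.94
Node u (S = 152.2): V_u = 1/1.03·[0.4000·0.0000 + 0.6000·0.0000] = 0.0000
Node d (S = 78.75): V_d = 1/1.03·[0.4000·0.0000 + 0.6000·25.9375] = 15.1092
Node 0 (S = 105): V_0 = 1/1.03·[0.4000·0.0000 + 0.6000·15.1092] = 8.8015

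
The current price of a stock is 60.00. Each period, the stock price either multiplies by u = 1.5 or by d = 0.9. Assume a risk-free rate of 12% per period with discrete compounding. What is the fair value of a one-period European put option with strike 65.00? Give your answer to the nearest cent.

6.22

Risk-neutral probability p = (1 + 0.12 − 0.9)/(1.5 − 0.9) = 0.2200/0.6000 = 0.3667
Terminal stock prices: S_u = 90, S_d = 54
Terminal payoffs (K − S): max(-25, 0) = 0, max(11, 0) = 11
Node 0 (S = 60): V_0 = 1/1.12·[0.3667·0.0000 + 0.6333·11.0000] = 6.2202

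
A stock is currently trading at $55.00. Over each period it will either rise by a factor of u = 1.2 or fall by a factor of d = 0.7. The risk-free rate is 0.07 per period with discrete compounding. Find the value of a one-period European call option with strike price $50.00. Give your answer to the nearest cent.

Risk-neutral probability p = (1 + 0.07 − 0.7)/(1.2 − 0.7) = 0.3700/0.5000 = 0.7400
Terminal stock prices: S_u = 66, S_d = 38.5
Terminal payoffs (S − K): max(16, 0) = 16, max(-11.5, 0) = 0
Node 0 (S = 55): V_0 = 1/1.07·[0.7400·16.0000 + 0.2600·0.0000] = 11.0654

$11.07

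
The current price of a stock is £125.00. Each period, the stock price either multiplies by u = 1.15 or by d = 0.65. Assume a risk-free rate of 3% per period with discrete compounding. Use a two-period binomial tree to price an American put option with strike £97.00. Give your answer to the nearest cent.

£4.28

Risk-neutral probability p = (1 + 0.03 − 0.65)/(1.15 − 0.65) = 0.3800/0.5000 = 0.7600
Terminal stock prices: S_uu = 165.3, S_ud = 93.44, S_dd = 52.81
Terminal payoffs (K − S): max(-68.31, 0) = 0, max(3.562, 0) = 3.562, max(44.19, 0) = 44.19
Node u (S = 143.8): continuation = 1/1.03·[0.7600·0.0000 + 0.2400·3.5625] = 0.8301; exercise value = 0.0000 ≤ continuation, so V_u = 0.8301
Node d (S = 81.25): continuation = 1/1.03·[0.7600·3.5625 + 0.2400·44.1875] = 12.9248; exercise value = 15.7500 > continuation, so V_d = 15.7500 (exercise)
Node 0 (S = 125): continuation = 1/1.03·[0.7600·0.8301 + 0.2400·15.7500] = 4.2824; exercise value = 0.0000 ≤ continuation, so V_0 = 4.2824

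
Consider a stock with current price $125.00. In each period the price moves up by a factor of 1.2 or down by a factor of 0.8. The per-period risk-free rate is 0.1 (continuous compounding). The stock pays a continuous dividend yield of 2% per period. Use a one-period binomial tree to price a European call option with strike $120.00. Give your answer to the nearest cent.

Per-period risk-free factor R = e^0.1 = 1.1052; dividend-adjusted growth = e^(0.1−0.02) = 1.0833.
Risk-neutral probability p = (1.0833 − 0.8)/(1.2 − 0.8) = 0.2833/0.4000 = 0.7082
Terminal stock prices: S_u = 150, S_d = 100
Terminal payoffs (S − K): max(30, 0) = 30, max(-20, 0) = 0
Node 0 (S = 125): V_0 = e^(−0.1)·[0.7082·30.0000 + 0.2918·0.0000] = 19.2247

$19.22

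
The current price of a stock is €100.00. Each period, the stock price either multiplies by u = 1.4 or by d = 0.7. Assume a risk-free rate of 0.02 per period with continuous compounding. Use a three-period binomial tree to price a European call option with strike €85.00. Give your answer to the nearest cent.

Risk-neutral probability p = (e^0.02 − 0.7)/(1.4 − 0.7) = 0.3202/0.7000 = 0.4574
Terminal stock prices: S_uuu = 274.4, S_uud = 137.2, S_udd = 68.6, S_ddd = 34.3
Terminal payoffs (S − K): max(189.4, 0) = 189.4, max(52.2, 0) = 52.2, max(-16.4, 0) = 0, max(-50.7, 0) = 0
Node uu (S = 196): V_uu = e^(−0.02)·[0.4574·189.4000 + 0.5426·52.2000] = 112.6831
Node ud (S = 98): V_ud = e^(−0.02)·[0.4574·52.2000 + 0.5426·0.0000] = 23.4051
Node dd (S = 49): V_dd = e^(−0.02)·[0.4574·0.0000 + 0.5426·0.0000] = 0.0000
Node u (S = 140): V_u = e^(−0.02)·[0.4574·112.6831 + 0.5426·23.4051] = 62.9715
Node d (S = 70): V_d = e^(−0.02)·[0.4574·23.4051 + 0.5426·0.0000] = 10.4942
Node 0 (S = 100): V_0 = e^(−0.02)·[0.4574·62.9715 + 0.5426·10.4942] = 33.8158

€33.82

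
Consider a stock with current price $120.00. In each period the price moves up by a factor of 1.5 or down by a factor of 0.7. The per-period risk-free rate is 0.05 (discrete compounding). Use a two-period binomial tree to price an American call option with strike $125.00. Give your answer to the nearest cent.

Risk-neutral probability p = (1 + 0.05 − 0.7)/(1.5 − 0.7) = 0.3500/0.8000 = 0.4375
Terminal stock prices: S_uu = 270, S_ud = 126, S_dd = 58.8
Terminal payoffs (S − K): max(145, 0) = 145, max(1, 0) = 1, max(-66.2, 0) = 0
Node u (S = 180): continuation = 1/1.05·[0.4375·145.0000 + 0.5625·1.0000] = 60.9524; exercise value = 55.0000 ≤ continuation, so V_u = 60.9524
Node d (S = 84): continuation = 1/1.05·[0.4375·1.0000 + 0.5625·0.0000] = 0.4167; exercise value = 0.0000 ≤ continuation, so V_d = 0.4167
Node 0 (S = 120): continuation = 1/1.05·[0.4375·60.9524 + 0.5625·0.4167] = 25.6200; exercise value = 0.0000 ≤ continuation, so V_0 = 25.6200

$25.62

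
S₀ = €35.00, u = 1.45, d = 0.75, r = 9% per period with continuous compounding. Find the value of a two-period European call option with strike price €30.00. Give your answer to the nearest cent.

€12.17

Risk-neutral probability p = (e^0.09 − 0.75)/(1.45 − 0.75) = 0.3442/0.7000 = 0.4917
Terminal stock prices: S_uu = 73.59, S_ud = 38.06, S_dd = 19.69
Terminal payoffs (S − K): max(43.59, 0) = 43.59, max(8.062, 0) = 8.062, max(-10.31, 0) = 0
Node u (S = 50.75): V_u = e^(−0.09)·[0.4917·43.5875 + 0.5083·8.0625] = 23.3321
Node d (S = 26.25): V_d = e^(−0.09)·[0.4917·8.0625 + 0.5083·0.0000] = 3.6230
Node 0 (S = 35): V_0 = e^(−0.09)·[0.4917·23.3321 + 0.5083·3.6230] = 12.1676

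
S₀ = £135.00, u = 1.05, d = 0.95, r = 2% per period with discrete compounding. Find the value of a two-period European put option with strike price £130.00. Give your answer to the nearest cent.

£0.71

Risk-neutral probability p = (1 + 0.02 − 0.95)/(1.05 − 0.95) = 0.0700/0.1000 = 0.7000
Terminal stock prices: S_uu = 148.8, S_ud = 134.7, S_dd = 121.8
Terminal payoffs (K − S): max(-18.84, 0) = 0, max(-4.662, 0) = 0, max(8.163, 0) = 8.163
Node u (S = 141.8): V_u = 1/1.02·[0.7000·0.0000 + 0.3000·0.0000] = 0.0000
Node d (S = 128.2): V_d = 1/1.02·[0.7000·0.0000 + 0.3000·8.1625] = 2.4007
Node 0 (S = 135): V_0 = 1/1.02·[0.7000·0.0000 + 0.3000·2.4007] = 0.7061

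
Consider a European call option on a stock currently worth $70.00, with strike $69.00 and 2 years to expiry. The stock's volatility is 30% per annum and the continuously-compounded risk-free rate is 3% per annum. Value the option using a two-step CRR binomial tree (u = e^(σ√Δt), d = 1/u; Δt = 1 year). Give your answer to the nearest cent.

$12.94

CRR parameters: u = e^(σ√Δt) = e^(0.3·√1) = 1.3499, d = 1/u = 0.7408
Per-period rate: rΔt = 0.03·1 = 0.03, so R = e^0.03 = 1.0305
Risk-neutral probability p = (e^0.03 − 0.7408)/(1.3499 − 0.7408) = 0.2896/0.6090 = 0.4756
Terminal stock prices: S_uu = 127.5, S_ud = 70, S_dd = 38.42
Terminal payoffs (S − K): max(58.55, 0) = 58.55, max(1, 0) = 1, max(-30.58, 0) = 0
Node u (S = 94.49): V_u = e^(−0.03)·[0.4756·58.5483 + 0.5244·1.0000] = 27.5294
Node d (S = 51.86): V_d = e^(−0.03)·[0.4756·1.0000 + 0.5244·0.0000] = 0.4615
Node 0 (S = 70): V_0 = e^(−0.03)·[0.4756·27.5294 + 0.5244·0.4615] = 12.9399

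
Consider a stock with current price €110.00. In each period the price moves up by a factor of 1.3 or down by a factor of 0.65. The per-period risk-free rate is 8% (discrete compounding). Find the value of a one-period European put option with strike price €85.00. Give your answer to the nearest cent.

Risk-neutral probability p = (1 + 0.08 − 0.65)/(1.3 − 0.65) = 0.4300/0.6500 = 0.6615
Terminal stock prices: S_u = 143, S_d = 71.5
Terminal payoffs (K − S): max(-58, 0) = 0, max(13.5, 0) = 13.5
Node 0 (S = 110): V_0 = 1/1.08·[0.6615·0.0000 + 0.3385·13.5000] = 4.2308

€4.23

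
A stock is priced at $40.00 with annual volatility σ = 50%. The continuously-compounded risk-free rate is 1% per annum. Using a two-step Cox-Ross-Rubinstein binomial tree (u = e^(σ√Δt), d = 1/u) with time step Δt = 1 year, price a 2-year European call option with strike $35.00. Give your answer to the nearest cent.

CRR parameters: u = e^(σ√Δt) = e^(0.5·√1) = 1.6487, d = 1/u = 0.6065
Per-period rate: rΔt = 0.01·1 = 0.01, so R = e^0.01 = 1.0101
Risk-neutral probability p = (e^0.01 − 0.6065)/(1.6487 − 0.6065) = 0.4035/1.0422 = 0.3872
Terminal stock prices: S_uu = 108.7, S_ud = 40, S_dd = 14.72
Terminal payoffs (S − K): max(73.73, 0) = 73.73, max(5, 0) = 5, max(-20.28, 0) = 0
Node u (S = 65.95): V_u = e^(−0.01)·[0.3872·73.7313 + 0.6128·5.0000] = 31.2971
Node d (S = 24.26): V_d = e^(−0.01)·[0.3872·5.0000 + 0.6128·0.0000] = 1.9167
Node 0 (S = 40): V_0 = e^(−0.01)·[0.3872·31.2971 + 0.6128·1.9167] = 13.1600

$13.16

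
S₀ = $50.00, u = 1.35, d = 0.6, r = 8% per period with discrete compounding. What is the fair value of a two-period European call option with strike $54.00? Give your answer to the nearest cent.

Risk-neutral probability p = (1 + 0.08 − 0.6)/(1.35 − 0.6) = 0.4800/0.7500 = 0.6400
Terminal stock prices: S_uu = 91.13, S_ud = 40.5, S_dd = 18
Terminal payoffs (S − K): max(37.13, 0) = 37.13, max(-13.5, 0) = 0, max(-36, 0) = 0
Node u (S = 67.5): V_u = 1/1.08·[0.6400·37.1250 + 0.3600·0.0000] = 22.0000
Node d (S = 30): V_d = 1/1.08·[0.6400·0.0000 + 0.3600·0.0000] = 0.0000
Node 0 (S = 50): V_0 = 1/1.08·[0.6400·22.0000 + 0.3600·0.0000] = 13.0370

$13.04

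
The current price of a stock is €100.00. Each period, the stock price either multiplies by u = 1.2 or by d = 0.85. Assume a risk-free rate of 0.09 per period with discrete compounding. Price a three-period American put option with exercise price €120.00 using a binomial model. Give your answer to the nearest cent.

€20.00

Risk-neutral probability p = (1 + 0.09 − 0.85)/(1.2 − 0.85) = 0.2400/0.3500 = 0.6857
Terminal stock prices: S_uuu = 172.8, S_uud = 122.4, S_udd = 86.7, S_ddd = 61.41
Terminal payoffs (K − S): max(-52.8, 0) = 0, max(-2.4, 0) = 0, max(33.3, 0) = 33.3, max(58.59, 0) = 58.59
Node uu (S = 144): continuation = 1/1.09·[0.6857·0.0000 + 0.3143·0.0000] = 0.0000; exercise value = 0.0000 ≤ continuation, so V_uu = 0.0000
Node ud (S = 102): continuation = 1/1.09·[0.6857·0.0000 + 0.3143·33.3000] = 9.6016; exercise value = 18.0000 > continuation, so V_ud = 18.0000 (exercise)
Node dd (S = 72.25): continuation = 1/1.09·[0.6857·33.3000 + 0.3143·58.5875] = 37.8417; exercise value = 47.7500 > continuation, so V_dd = 47.7500 (exercise)
Node u (S = 120): continuation = 1/1.09·[0.6857·0.0000 + 0.3143·18.0000] = 5.1900; exercise value = 0.0000 ≤ continuation, so V_u = 5.1900
Node d (S = 85): continuation = 1/1.09·[0.6857·18.0000 + 0.3143·47.7500] = 25.0917; exercise value = 35.0000 > continuation, so V_d = 35.0000 (exercise)
Node 0 (S = 100): continuation = 1/1.09·[0.6857·5.1900 + 0.3143·35.0000] = 13.3568; exercise value = 20.0000 > continuation, so V_0 = 20.0000 (exercise)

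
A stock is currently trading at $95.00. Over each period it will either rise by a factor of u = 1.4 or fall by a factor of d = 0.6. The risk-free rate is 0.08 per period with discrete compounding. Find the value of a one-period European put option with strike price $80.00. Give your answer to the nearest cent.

$8.52

Risk-neutral probability p = (1 + 0.08 − 0.6)/(1.4 − 0.6) = 0.4800/0.8000 = 0.6000
Terminal stock prices: S_u = 133, S_d = 57
Terminal payoffs (K − S): max(-53, 0) = 0, max(23, 0) = 23
Node 0 (S = 95): V_0 = 1/1.08·[0.6000·0.0000 + 0.4000·23.0000] = 8.5185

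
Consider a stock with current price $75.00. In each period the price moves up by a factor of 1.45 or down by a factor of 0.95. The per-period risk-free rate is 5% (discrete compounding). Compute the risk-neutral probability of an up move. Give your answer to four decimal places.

Risk-neutral probability p = (1 + 0.05 − 0.95)/(1.45 − 0.95) = 0.1000/0.5000 = 0.2000

p = 0.2000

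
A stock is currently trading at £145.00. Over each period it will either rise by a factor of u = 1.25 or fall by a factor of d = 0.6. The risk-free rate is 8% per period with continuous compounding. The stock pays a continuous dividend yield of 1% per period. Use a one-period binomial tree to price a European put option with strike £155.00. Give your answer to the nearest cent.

£17.14

Per-period risk-free factor R = e^0.08 = 1.0833; dividend-adjusted growth = e^(0.08−0.01) = 1.0725.
Risk-neutral probability p = (1.0725 − 0.6)/(1.25 − 0.6) = 0.4725/0.6500 = 0.7269
Terminal stock prices: S_u = 181.2, S_d = 87
Terminal payoffs (K − S): max(-26.25, 0) = 0, max(68, 0) = 68
Node 0 (S = 145): V_0 = e^(−0.08)·[0.7269·0.0000 + 0.2731·68.0000] = 17.1408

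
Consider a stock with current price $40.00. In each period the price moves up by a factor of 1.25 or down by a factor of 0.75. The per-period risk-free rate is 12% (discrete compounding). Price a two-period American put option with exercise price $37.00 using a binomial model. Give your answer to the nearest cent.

$1.62

Risk-neutral probability p = (1 + 0.12 − 0.75)/(1.25 − 0.75) = 0.3700/0.5000 = 0.7400
Terminal stock prices: S_uu = 62.5, S_ud = 37.5, S_dd = 22.5
Terminal payoffs (K − S): max(-25.5, 0) = 0, max(-0.5, 0) = 0, max(14.5, 0) = 14.5
Node u (S = 50): continuation = 1/1.12·[0.7400·0.0000 + 0.2600·0.0000] = 0.0000; exercise value = 0.0000 ≤ continuation, so V_u = 0.0000
Node d (S = 30): continuation = 1/1.12·[0.7400·0.0000 + 0.2600·14.5000] = 3.3661; exercise value = 7.0000 > continuation, so V_d = 7.0000 (exercise)
Node 0 (S = 40): continuation = 1/1.12·[0.7400·0.0000 + 0.2600·7.0000] = 1.6250; exercise value = 0.0000 ≤ continuation, so V_0 = 1.6250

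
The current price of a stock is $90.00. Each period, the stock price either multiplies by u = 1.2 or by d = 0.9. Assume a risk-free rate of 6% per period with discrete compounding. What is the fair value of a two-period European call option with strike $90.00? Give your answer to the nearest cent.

$13.21

Risk-neutral probability p = (1 + 0.06 − 0.9)/(1.2 − 0.9) = 0.1600/0.3000 = 0.5333
Terminal stock prices: S_uu = 129.6, S_ud = 97.2, S_dd = 72.9
Terminal payoffs (S − K): max(39.6, 0) = 39.6, max(7.2, 0) = 7.2, max(-17.1, 0) = 0
Node u (S = 108): V_u = 1/1.06·[0.5333·39.6000 + 0.4667·7.2000] = 23.0943
Node d (S = 81): V_d = 1/1.06·[0.5333·7.2000 + 0.4667·0.0000] = 3.6226
Node 0 (S = 90): V_0 = 1/1.06·[0.5333·23.0943 + 0.4667·3.6226] = 13.2147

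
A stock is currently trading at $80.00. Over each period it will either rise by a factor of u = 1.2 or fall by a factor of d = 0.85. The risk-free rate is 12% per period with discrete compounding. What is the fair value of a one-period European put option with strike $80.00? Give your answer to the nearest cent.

$2.45

Risk-neutral probability p = (1 + 0.12 − 0.85)/(1.2 − 0.85) = 0.2700/0.3500 = 0.7714
Terminal stock prices: S_u = 96, S_d = 68
Terminal payoffs (K − S): max(-16, 0) = 0, max(12, 0) = 12
Node 0 (S = 80): V_0 = 1/1.12·[0.7714·0.0000 + 0.2286·12.0000] = 2.4490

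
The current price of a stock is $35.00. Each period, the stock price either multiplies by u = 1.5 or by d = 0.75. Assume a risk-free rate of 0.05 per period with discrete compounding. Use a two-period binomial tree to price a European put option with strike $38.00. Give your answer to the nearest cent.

Risk-neutral probability p = (1 + 0.05 − 0.75)/(1.5 − 0.75) = 0.3000/0.7500 = 0.4000
Terminal stock prices: S_uu = 78.75, S_ud = 39.38, S_dd = 19.69
Terminal payoffs (K − S): max(-40.75, 0) = 0, max(-1.375, 0) = 0, max(18.31, 0) = 18.31
Node u (S = 52.5): V_u = 1/1.05·[0.4000·0.0000 + 0.6000·0.0000] = 0.0000
Node d (S = 26.25): V_d = 1/1.05·[0.4000·0.0000 + 0.6000·18.3125] = 10.4643
Node 0 (S = 35): V_0 = 1/1.05·[0.4000·0.0000 + 0.6000·10.4643] = 5.9796

$5.98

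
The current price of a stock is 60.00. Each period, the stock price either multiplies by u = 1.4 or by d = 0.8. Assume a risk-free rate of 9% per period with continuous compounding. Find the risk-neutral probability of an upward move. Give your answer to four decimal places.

Risk-neutral probability p = (e^0.09 − 0.8)/(1.4 − 0.8) = 0.2942/0.6000 = 0.4903

p = 0.4903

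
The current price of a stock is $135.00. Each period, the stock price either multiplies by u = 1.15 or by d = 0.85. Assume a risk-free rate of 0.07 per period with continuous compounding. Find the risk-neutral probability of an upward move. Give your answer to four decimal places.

Risk-neutral probability p = (e^0.07 − 0.85)/(1.15 − 0.85) = 0.2225/0.3000 = 0.7417

p = 0.7417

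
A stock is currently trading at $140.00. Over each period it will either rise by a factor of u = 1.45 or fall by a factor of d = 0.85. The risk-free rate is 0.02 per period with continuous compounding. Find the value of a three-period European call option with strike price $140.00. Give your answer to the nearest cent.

$26.85

Risk-neutral probability p = (e^0.02 − 0.85)/(1.45 − 0.85) = 0.1702/0.6000 = 0.2837
Terminal stock prices: S_uuu = 426.8, S_uud = 250.2, S_udd = 146.7, S_ddd = 85.98
Terminal payoffs (S − K): max(286.8, 0) = 286.8, max(110.2, 0) = 110.2, max(6.667, 0) = 6.667, max(-54.02, 0) = 0
Node uu (S = 294.4): V_uu = e^(−0.02)·[0.2837·286.8075 + 0.7163·110.1975] = 157.1222
Node ud (S = 172.5): V_ud = e^(−0.02)·[0.2837·110.1975 + 0.7163·6.6675] = 35.3222
Node dd (S = 101.1): V_dd = e^(−0.02)·[0.2837·6.6675 + 0.7163·0.0000] = 1.8539
Node u (S = 203): V_u = e^(−0.02)·[0.2837·157.1222 + 0.7163·35.3222] = 68.4895
Node d (S = 119): V_d = e^(−0.02)·[0.2837·35.3222 + 0.7163·1.8539] = 11.1231
Node 0 (S = 140): V_0 = e^(−0.02)·[0.2837·68.4895 + 0.7163·11.1231] = 26.8537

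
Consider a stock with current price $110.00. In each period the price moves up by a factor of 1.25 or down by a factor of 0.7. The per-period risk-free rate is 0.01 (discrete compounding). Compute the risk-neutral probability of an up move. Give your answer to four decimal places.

Risk-neutral probability p = (1 + 0.01 − 0.7)/(1.25 − 0.7) = 0.3100/0.5500 = 0.5636

p = 0.5636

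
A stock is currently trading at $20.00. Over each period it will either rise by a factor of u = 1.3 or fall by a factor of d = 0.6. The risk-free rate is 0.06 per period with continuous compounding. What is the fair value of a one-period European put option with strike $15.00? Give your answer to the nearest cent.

$0.96

Risk-neutral probability p = (e^0.06 − 0.6)/(1.3 − 0.6) = 0.4618/0.7000 = 0.6598
Terminal stock prices: S_u = 26, S_d = 12
Terminal payoffs (K − S): max(-11, 0) = 0, max(3, 0) = 3
Node 0 (S = 20): V_0 = e^(−0.06)·[0.6598·0.0000 + 0.3402·3.0000] = 0.9613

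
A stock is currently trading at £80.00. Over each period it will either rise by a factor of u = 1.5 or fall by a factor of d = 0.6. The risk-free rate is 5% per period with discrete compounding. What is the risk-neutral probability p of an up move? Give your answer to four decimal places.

Risk-neutral probability p = (1 + 0.05 − 0.6)/(1.5 − 0.6) = 0.4500/0.9000 = 0.5000

p = 0.5000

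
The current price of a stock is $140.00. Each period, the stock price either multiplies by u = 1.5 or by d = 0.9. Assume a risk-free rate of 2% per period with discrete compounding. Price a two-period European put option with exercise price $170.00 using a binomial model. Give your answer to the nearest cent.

Risk-neutral probability p = (1 + 0.02 − 0.9)/(1.5 − 0.9) = 0.1200/0.6000 = 0.2000
Terminal stock prices: S_uu = 315, S_ud = 189, S_dd = 113.4
Terminal payoffs (K − S): max(-145, 0) = 0, max(-19, 0) = 0, max(56.6, 0) = 56.6
Node u (S = 210): V_u = 1/1.02·[0.2000·0.0000 + 0.8000·0.0000] = 0.0000
Node d (S = 126): V_d = 1/1.02·[0.2000·0.0000 + 0.8000·56.6000] = 44.3922
Node 0 (S = 140): V_0 = 1/1.02·[0.2000·0.0000 + 0.8000·44.3922] = 34.8174

$34.82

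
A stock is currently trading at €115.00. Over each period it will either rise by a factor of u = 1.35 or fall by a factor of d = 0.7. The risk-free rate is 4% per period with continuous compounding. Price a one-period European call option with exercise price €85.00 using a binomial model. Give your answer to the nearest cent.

€35.39

Risk-neutral probability p = (e^0.04 − 0.7)/(1.35 − 0.7) = 0.3408/0.6500 = 0.5243
Terminal stock prices: S_u = 155.2, S_d = 80.5
Terminal payoffs (S − K): max(70.25, 0) = 70.25, max(-4.5, 0) = 0
Node 0 (S = 115): V_0 = e^(−0.04)·[0.5243·70.2500 + 0.4757·0.0000] = 35.3895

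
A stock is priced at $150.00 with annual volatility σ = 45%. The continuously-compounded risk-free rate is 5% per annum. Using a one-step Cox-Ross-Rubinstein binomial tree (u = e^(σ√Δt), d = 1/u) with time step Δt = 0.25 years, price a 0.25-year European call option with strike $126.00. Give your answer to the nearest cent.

CRR parameters: u = e^(σ√Δt) = e^(0.45·√0.25) = 1.2523, d = 1/u = 0.7985
Per-period rate: rΔt = 0.05·0.25 = 0.0125, so R = e^0.0125 = 1.0126
Risk-neutral probability p = (e^0.0125 − 0.7985)/(1.2523 − 0.7985) = 0.2141/0.4538 = 0.4717
Terminal stock prices: S_u = 187.8, S_d = 119.8
Terminal payoffs (S − K): max(61.85, 0) = 61.85, max(-6.223, 0) = 0
Node 0 (S = 150): V_0 = e^(−0.0125)·[0.4717·61.8484 + 0.5283·0.0000] = 28.8117

$28.81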